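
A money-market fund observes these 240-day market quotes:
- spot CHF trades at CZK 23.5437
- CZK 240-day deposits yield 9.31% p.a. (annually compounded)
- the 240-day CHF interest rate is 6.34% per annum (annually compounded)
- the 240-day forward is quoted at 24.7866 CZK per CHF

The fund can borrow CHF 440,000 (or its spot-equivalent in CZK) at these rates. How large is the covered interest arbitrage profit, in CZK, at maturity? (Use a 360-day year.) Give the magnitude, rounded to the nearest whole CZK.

T = 240/360 years.
Route A — deposit CHF, sell forward: 440,000 × 1.041832187 × 24.7866 = CZK 11,362,330.18.
Route B — convert at spot, deposit CZK: 440,000 × 23.5437 × 1.0611414102 = CZK 10,992,605.81.
The quoted forward overvalues CHF, so borrow CZK, buy CHF at spot, deposit the CHF at 6.34%, and sell the proceeds forward at 24.7866.
Profit = 11,362,330.18 − 10,992,605.81 = CZK 369,724.

CZK 369,724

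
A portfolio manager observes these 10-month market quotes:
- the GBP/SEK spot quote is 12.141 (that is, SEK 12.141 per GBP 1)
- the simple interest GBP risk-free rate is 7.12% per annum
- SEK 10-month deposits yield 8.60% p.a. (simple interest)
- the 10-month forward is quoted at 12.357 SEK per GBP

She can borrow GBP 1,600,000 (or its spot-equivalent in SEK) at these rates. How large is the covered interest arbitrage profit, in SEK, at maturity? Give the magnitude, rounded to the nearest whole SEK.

T = 10/12 years.
Keep in GBP, deliver into the forward: 1,600,000·1.0593333333·12.357 = SEK 20,944,291.20.
Swap to SEK now, deposit: 1,600,000·12.141·1.0716666667 = SEK 20,817,768.00.
The quoted forward overvalues GBP, so borrow SEK, buy GBP at spot, deposit the GBP at 7.12%, and sell the proceeds forward at 12.357.
Profit = 20,944,291.20 − 20,817,768.00 = SEK 126,523.

SEK 126,523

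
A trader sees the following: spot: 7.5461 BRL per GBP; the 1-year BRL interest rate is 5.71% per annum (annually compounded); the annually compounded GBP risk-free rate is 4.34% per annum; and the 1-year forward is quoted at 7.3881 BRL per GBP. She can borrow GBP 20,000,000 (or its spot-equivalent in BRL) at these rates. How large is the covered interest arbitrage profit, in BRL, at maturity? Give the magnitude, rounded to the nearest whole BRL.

T = 1 year.
Invest the GBP and cover forward: 20,000,000 × 1.043400 × 7.3881 = BRL 154,174,870.80.
Convert at spot and invest in BRL: 20,000,000 × 7.5461 × 1.057100 = BRL 159,539,646.20.
The quoted forward undervalues GBP, so borrow GBP, convert to BRL at spot, deposit the BRL at 5.71%, and buy GBP forward at 7.3881 to cover the loan.
Arbitrage profit = |154,174,870.80 − 159,539,646.20| = BRL 5,364,775.

BRL 5,364,775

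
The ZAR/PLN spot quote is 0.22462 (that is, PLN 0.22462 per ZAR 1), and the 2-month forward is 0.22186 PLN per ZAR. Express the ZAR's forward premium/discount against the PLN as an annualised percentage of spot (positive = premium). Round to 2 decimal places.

T = 2/12 years.
Period premium: (0.22186 − 0.22462)/0.22462 = -0.0122874.
Annualise by dividing by T: -0.0122874 / (2/12) = -0.073724 → -7.37%.

-7.37%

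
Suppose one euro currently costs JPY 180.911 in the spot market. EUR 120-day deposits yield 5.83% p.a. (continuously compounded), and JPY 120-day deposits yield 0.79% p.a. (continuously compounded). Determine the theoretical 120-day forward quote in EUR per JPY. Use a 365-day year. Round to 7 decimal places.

0.0056199

T = 120/365 years.
JPY accumulates by e^(0.0079×120/365) = 1.0026006.
EUR growth factor: e^(0.0583×120/365) = 1.019352.
Forward (JPY per EUR) = 180.911 × 1.0026006 / 1.019352 = 177.9380.
Invert for EUR per JPY: 1 / 177.9380 = 0.0056199.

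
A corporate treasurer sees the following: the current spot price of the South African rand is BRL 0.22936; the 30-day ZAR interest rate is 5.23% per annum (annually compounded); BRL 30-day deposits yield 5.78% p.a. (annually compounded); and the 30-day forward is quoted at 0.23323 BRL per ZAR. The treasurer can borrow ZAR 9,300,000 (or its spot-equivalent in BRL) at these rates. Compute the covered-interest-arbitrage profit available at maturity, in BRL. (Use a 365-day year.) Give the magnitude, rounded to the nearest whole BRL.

BRL 35,224

T = 30/365 years.
Keep in ZAR, deliver into the forward: 9,300,000·1.004198783·0.23323 = BRL 2,178,146.32.
Swap to BRL now, deposit: 9,300,000·0.22936·1.004629143 = BRL 2,142,922.18.
The quoted forward overvalues ZAR, so borrow BRL, buy ZAR at spot, deposit the ZAR at 5.23%, and sell the proceeds forward at 0.23323.
The gap between the two covered legs is BRL 35,224.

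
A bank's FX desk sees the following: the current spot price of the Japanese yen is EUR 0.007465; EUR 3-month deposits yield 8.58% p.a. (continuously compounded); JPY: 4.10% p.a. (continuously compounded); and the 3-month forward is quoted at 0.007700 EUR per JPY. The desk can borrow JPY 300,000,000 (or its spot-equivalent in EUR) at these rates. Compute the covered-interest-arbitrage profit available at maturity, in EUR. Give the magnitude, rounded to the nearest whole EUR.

EUR 45,743

T = 3/12 years.
Keep in JPY, deliver into the forward: 300,000,000·1.010302711·0.007700 = EUR 2,333,799.26.
Swap to EUR now, deposit: 300,000,000·0.007465·1.021681705 = EUR 2,288,056.18.
The quoted forward overvalues JPY, so borrow EUR, buy JPY at spot, deposit the JPY at 4.10%, and sell the proceeds forward at 0.007700.
The gap between the two covered legs is EUR 45,743.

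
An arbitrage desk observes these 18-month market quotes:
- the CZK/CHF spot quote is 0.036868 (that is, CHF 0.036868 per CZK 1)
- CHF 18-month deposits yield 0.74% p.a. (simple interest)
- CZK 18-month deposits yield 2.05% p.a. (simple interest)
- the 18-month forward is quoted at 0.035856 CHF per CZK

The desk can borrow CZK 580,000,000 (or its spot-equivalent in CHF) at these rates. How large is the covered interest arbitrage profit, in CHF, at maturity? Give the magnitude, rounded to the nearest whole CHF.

T = 18/12 years.
Route A — deposit CZK, sell forward: 580,000,000 × 1.030750 × 0.035856 = CHF 21,435,971.76.
Route B — convert at spot, deposit CHF: 580,000,000 × 0.036868 × 1.011100 = CHF 21,620,796.18.
The quoted forward undervalues CZK, so borrow CZK, convert to CHF at spot, deposit the CHF at 0.74%, and buy CZK forward at 0.035856 to cover the loan.
Profit = 21,620,796.18 − 21,435,971.76 = CHF 184,824.

CHF 184,824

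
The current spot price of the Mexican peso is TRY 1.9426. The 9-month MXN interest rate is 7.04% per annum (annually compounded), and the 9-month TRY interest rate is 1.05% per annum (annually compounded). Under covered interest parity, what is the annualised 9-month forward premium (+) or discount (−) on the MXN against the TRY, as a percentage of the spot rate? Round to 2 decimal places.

T = 9/12 years.
F = S · g_TRY/g_MXN = 1.9426 × 1.0078647/1.0523485 = 1.8604844.
Annualised premium = (F − S)/S × (1/T) = (1.8604844 − 1.9426)/1.9426 ÷ (9/12) = -5.64%.

-5.64%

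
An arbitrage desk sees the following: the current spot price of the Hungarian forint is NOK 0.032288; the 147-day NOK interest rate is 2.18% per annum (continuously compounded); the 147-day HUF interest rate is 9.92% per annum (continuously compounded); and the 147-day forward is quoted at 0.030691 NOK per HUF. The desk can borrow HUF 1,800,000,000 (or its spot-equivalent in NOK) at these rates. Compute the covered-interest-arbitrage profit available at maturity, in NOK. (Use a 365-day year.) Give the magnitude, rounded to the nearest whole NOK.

NOK 1,135,340

T = 147/365 years.
Invest the HUF and cover forward: 1,800,000,000 × 1.0407605884 × 0.030691 = NOK 57,495,569.79.
Convert at spot and invest in NOK: 1,800,000,000 × 0.032288 × 1.0088183809 = NOK 58,630,910.19.
The quoted forward undervalues HUF, so borrow HUF, convert to NOK at spot, deposit the NOK at 2.18%, and buy HUF forward at 0.030691 to cover the loan.
Arbitrage profit = |57,495,569.79 − 58,630,910.19| = NOK 1,135,340.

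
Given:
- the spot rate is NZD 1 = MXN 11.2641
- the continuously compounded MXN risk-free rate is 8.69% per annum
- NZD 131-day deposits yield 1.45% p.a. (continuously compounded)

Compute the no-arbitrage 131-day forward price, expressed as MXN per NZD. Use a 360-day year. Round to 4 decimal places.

11.5648

T = 131/360 years.
MXN growth factor: e^(0.0869×131/360) = 1.03212723.
NZD growth factor: e^(0.0145×131/360) = 1.00529033.
Forward (MXN per NZD) = 11.2641 × 1.03212723 / 1.00529033 = 11.564803.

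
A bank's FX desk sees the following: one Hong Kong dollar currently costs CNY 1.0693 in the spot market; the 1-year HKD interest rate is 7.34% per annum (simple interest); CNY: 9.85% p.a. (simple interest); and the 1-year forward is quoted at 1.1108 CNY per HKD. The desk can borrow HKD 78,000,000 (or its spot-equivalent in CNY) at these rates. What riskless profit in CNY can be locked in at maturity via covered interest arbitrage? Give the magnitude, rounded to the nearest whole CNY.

CNY 1,381,120

T = 1 year.
Route A — deposit HKD, sell forward: 78,000,000 × 1.073400 × 1.1108 = CNY 93,001,952.16.
Route B — convert at spot, deposit CNY: 78,000,000 × 1.0693 × 1.098500 = CNY 91,620,831.90.
The quoted forward overvalues HKD, so borrow CNY, buy HKD at spot, deposit the HKD at 7.34%, and sell the proceeds forward at 1.1108.
The gap between the two covered legs is CNY 1,381,120.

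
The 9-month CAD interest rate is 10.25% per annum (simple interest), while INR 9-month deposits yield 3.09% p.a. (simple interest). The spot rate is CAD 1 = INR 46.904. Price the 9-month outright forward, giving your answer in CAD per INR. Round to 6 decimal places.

0.022439

T = 9/12 years.
Growth of 1 INR over T: 1 + 0.0309×9/12 = 1.023175.
Growth of 1 CAD over T: 1 + 0.1025×9/12 = 1.076875.
CIP: F = S · (grow INR)/(grow CAD) = 46.904 × 1.023175/1.076875 = 44.56506 INR per CAD.
Invert for CAD per INR: 1 / 44.56506 = 0.022439.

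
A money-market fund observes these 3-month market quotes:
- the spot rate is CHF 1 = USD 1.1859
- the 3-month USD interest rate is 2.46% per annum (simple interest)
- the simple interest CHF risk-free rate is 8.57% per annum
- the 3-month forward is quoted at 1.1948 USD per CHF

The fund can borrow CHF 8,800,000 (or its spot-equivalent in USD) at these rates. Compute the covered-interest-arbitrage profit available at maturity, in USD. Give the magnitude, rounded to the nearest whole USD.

T = 3/12 years.
Invest the CHF and cover forward: 8,800,000 × 1.021425 × 1.1948 = USD 10,739,507.59.
Convert at spot and invest in USD: 8,800,000 × 1.1859 × 1.006150 = USD 10,500,100.91.
The quoted forward overvalues CHF, so borrow USD, buy CHF at spot, deposit the CHF at 8.57%, and sell the proceeds forward at 1.1948.
The gap between the two covered legs is USD 239,407.

USD 239,407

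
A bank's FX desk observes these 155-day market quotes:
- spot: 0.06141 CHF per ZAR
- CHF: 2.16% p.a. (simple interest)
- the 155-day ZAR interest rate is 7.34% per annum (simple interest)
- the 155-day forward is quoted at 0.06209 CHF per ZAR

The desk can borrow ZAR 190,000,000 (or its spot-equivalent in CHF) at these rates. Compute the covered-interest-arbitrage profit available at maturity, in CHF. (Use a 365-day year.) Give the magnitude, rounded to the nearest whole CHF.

CHF 389,889

T = 155/365 years.
Keep in ZAR, deliver into the forward: 190,000,000·1.031169863·0.06209 = CHF 12,164,813.99.
Swap to CHF now, deposit: 190,000,000·0.06141·1.0091726027 = CHF 11,774,925.01.
The quoted forward overvalues ZAR, so borrow CHF, buy ZAR at spot, deposit the ZAR at 7.34%, and sell the proceeds forward at 0.06209.
Arbitrage profit = |12,164,813.99 − 11,774,925.01| = CHF 389,889.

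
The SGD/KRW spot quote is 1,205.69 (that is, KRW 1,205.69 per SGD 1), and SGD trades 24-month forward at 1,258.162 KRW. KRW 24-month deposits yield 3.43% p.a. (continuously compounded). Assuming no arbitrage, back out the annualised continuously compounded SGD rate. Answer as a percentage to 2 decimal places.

T = 2 years.
CIP gives F = S · g_KRW/g_SGD, so g_KRW/g_SGD = 1258.162/1205.69 = 1.0435203.
KRW growth factor: e^(0.0343×2) = 1.0710077.
Hence g_SGD = 1.026341.
Take logs: ln 1.026341 / 2 = 0.013000, so 1.30%.

1.30%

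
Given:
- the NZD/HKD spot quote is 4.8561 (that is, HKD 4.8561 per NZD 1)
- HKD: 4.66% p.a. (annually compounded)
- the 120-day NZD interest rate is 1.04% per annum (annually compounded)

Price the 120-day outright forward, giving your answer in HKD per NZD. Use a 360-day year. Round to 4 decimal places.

4.9134

T = 120/360 years.
HKD growth factor: (1 + 0.0466)^(120/360) = 1.0152981.
Growth of 1 NZD over T: (1 + 0.0104)^(120/360) = 1.0034547.
Forward (HKD per NZD) = 4.8561 × 1.0152981 / 1.0034547 = 4.913415.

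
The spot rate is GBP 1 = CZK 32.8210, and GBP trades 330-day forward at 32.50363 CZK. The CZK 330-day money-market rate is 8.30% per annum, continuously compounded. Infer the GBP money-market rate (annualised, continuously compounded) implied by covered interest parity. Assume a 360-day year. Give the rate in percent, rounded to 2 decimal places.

T = 330/360 years.
CIP gives F = S · g_CZK/g_GBP, so g_CZK/g_GBP = 32.50363/32.821 = 0.9903303.
CZK growth factor: e^(0.0830×330/360) = 1.0790525.
Hence g_GBP = 1.0895885.
r = ln(1.0895885)/(330/360) = 0.093600 → 9.36%.

9.36%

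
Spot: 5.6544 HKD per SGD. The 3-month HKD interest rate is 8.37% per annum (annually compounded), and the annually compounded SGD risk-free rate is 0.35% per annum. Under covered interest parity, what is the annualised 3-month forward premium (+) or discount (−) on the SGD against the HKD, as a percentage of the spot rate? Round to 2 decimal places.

+7.76%

T = 3/12 years.
F = S · g_HKD/g_SGD = 5.6544 × 1.0202985/1.0008739 = 5.7641386.
(F − S)/S ÷ T = (5.7641386 − 5.6544)/5.6544/(3/12) = 0.077631 → 7.76%.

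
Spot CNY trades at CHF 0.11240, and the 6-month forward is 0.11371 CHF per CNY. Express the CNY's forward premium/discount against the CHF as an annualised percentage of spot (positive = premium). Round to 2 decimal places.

T = 6/12 years.
CNY trades forward at +1.16548% vs spot over the period.
Per annum: 0.0116548 / (6/12) = 0.023310 = 2.33%.

+2.33%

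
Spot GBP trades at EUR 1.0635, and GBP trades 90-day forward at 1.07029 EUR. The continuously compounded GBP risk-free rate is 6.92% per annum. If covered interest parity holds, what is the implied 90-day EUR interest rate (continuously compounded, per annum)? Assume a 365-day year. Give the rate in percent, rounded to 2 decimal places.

T = 90/365 years.
F/S = 1.07029/1.0635 = 1.0063846 = (growth of EUR) / (growth of GBP).
The GBP side grows by e^(0.0692×90/365) = 1.0172094.
So the EUR growth factor = 1.0237039.
r = ln(1.0237039)/(90/365) = 0.095011 → 9.50%.

9.50%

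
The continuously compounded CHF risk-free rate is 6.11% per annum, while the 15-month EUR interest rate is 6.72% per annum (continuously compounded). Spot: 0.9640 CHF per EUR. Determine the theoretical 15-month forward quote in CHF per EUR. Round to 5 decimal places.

T = 15/12 years.
CHF growth factor: e^(0.0611×15/12) = 1.0793673.
EUR accumulates by e^(0.0672×15/12) = 1.0876289.
So F = 0.964 × 1.0793673 / 1.0876289 = 0.9566775 (CHF/EUR).

0.95668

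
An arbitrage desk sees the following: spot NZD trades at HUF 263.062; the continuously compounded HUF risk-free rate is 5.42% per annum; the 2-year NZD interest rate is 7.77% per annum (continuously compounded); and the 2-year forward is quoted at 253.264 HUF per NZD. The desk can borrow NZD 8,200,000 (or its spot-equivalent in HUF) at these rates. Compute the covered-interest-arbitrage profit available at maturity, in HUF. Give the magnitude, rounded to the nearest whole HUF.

T = 2 years.
Invest the NZD and cover forward: 8,200,000 × 1.168125117715 × 253.264 = HUF 2,425,921,126.47.
Convert at spot and invest in HUF: 8,200,000 × 263.062 × 1.11449345362 = HUF 2,404,083,190.55.
The quoted forward overvalues NZD, so borrow HUF, buy NZD at spot, deposit the NZD at 7.77%, and sell the proceeds forward at 253.264.
Profit = 2,425,921,126.47 − 2,404,083,190.55 = HUF 21,837,936.

HUF 21,837,936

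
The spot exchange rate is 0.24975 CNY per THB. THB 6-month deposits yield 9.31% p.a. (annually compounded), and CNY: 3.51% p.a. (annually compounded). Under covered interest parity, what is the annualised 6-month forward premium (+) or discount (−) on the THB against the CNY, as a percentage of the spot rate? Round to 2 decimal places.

-5.38%

T = 6/12 years.
F = S · g_CNY/g_THB = 0.24975 × 1.0173986/1.0455142 = 0.24303381.
(F − S)/S ÷ T = (0.24303381 − 0.24975)/0.24975/(6/12) = -0.053783 → -5.38%.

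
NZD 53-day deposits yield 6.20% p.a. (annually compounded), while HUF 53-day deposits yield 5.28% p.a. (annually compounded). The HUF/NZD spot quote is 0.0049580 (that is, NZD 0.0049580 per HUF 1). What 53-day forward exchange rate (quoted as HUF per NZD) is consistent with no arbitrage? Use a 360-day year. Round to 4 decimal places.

201.4360

T = 53/360 years.
NZD growth factor: (1 + 0.0620)^(53/360) = 1.008895325.
HUF accumulates by (1 + 0.0528)^(53/360) = 1.00760383.
So F = 0.004958 × 1.008895325 / 1.00760383 = 0.00496435491 (NZD/HUF).
Invert for HUF per NZD: 1 / 0.00496435491 = 201.4360.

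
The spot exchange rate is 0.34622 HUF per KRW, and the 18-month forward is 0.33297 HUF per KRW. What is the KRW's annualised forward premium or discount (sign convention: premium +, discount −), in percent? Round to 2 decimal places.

-2.55%

T = 18/12 years.
Period premium: (0.33297 − 0.34622)/0.34622 = -0.0382705.
Annualise by dividing by T: -0.0382705 / (18/12) = -0.025514 → -2.55%.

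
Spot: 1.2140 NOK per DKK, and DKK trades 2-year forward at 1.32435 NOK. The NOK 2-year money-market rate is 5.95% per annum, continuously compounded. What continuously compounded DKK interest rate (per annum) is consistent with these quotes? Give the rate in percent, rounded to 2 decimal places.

T = 2 years.
By CIP, F/S equals the NOK-to-DKK growth ratio: 1.32435/1.214 = 1.0908979.
The NOK side grows by e^(0.0595×2) = 1.1263699.
That pins the DKK growth at 1.0325163.
r = ln(1.0325163)/2 = 0.015999 → 1.60%.

1.60%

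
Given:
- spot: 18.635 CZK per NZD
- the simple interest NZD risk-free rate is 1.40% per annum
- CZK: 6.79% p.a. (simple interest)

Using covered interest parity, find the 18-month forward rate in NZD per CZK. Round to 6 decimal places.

0.049725

T = 18/12 years.
Growth of 1 CZK over T: 1 + 0.0679×18/12 = 1.101850.
Growth of 1 NZD over T: 1 + 0.0140×18/12 = 1.021000.
Forward (CZK per NZD) = 18.635 × 1.101850 / 1.021000 = 20.11065.
Quoted the other way: 1/20.11065 = 0.049725 NZD per CZK.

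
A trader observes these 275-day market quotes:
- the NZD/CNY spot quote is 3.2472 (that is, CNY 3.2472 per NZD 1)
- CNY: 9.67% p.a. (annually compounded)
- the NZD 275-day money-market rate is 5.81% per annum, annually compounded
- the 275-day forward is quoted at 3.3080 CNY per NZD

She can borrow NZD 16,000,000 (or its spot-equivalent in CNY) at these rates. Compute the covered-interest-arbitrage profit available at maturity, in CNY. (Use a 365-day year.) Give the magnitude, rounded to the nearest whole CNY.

T = 275/365 years.
Route A — deposit NZD, sell forward: 16,000,000 × 1.0434677508 × 3.3080 = CNY 55,228,661.11.
Route B — convert at spot, deposit CNY: 16,000,000 × 3.2472 × 1.072020696 = CNY 55,697,049.66.
The quoted forward undervalues NZD, so borrow NZD, convert to CNY at spot, deposit the CNY at 9.67%, and buy NZD forward at 3.3080 to cover the loan.
Arbitrage profit = |55,228,661.11 − 55,697,049.66| = CNY 468,389.

CNY 468,389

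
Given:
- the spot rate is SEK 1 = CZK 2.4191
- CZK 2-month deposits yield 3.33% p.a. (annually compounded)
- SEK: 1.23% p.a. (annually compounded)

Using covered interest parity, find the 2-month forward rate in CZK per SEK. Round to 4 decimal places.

T = 2/12 years.
CZK accumulates by (1 + 0.0333)^(2/12) = 1.0054745.
Growth of 1 SEK over T: (1 + 0.0123)^(2/12) = 1.0020396.
CIP: F = S · (grow CZK)/(grow SEK) = 2.4191 × 1.0054745/1.0020396 = 2.427392 CZK per SEK.

2.4274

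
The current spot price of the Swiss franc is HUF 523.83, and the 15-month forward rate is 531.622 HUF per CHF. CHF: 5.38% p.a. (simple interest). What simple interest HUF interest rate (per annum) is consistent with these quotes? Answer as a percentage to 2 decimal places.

6.65%

T = 15/12 years.
By CIP, F/S equals the HUF-to-CHF growth ratio: 531.622/523.83 = 1.0148751.
The CHF side grows by 1 + 0.0538×15/12 = 1.067250.
That pins the HUF growth at 1.0831255.
(1.0831255 − 1)/T = 0.066500, i.e. 6.65%.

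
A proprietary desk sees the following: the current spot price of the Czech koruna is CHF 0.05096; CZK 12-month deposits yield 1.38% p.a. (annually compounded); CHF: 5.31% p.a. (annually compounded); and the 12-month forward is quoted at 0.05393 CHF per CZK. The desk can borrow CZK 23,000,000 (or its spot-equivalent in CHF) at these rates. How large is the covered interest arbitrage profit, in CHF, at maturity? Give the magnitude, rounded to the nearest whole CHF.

T = 1 year.
Route A — deposit CZK, sell forward: 23,000,000 × 1.013800 × 0.05393 = CHF 1,257,507.38.
Route B — convert at spot, deposit CHF: 23,000,000 × 0.05096 × 1.053100 = CHF 1,234,317.45.
The quoted forward overvalues CZK, so borrow CHF, buy CZK at spot, deposit the CZK at 1.38%, and sell the proceeds forward at 0.05393.
Arbitrage profit = |1,257,507.38 − 1,234,317.45| = CHF 23,190.

CHF 23,190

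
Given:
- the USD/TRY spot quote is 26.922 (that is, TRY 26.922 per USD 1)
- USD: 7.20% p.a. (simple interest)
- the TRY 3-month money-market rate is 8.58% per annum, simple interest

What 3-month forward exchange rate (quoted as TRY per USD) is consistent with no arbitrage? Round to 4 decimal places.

27.0132

T = 3/12 years.
TRY accumulates by 1 + 0.0858×3/12 = 1.021450.
USD accumulates by 1 + 0.0720×3/12 = 1.018000.
So F = 26.922 × 1.021450 / 1.018000 = 27.013239 (TRY/USD).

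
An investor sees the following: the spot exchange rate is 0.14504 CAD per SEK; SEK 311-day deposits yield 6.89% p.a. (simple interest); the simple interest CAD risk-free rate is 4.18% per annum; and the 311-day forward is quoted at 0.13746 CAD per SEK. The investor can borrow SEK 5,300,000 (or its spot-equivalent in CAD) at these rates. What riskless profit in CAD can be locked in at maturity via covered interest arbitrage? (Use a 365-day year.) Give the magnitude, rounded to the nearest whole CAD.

CAD 24,782

T = 311/365 years.
Keep in SEK, deliver into the forward: 5,300,000·1.05870658·0.13746 = CAD 771,307.97.
Swap to CAD now, deposit: 5,300,000·0.14504·1.03561589 = CAD 796,090.36.
The quoted forward undervalues SEK, so borrow SEK, convert to CAD at spot, deposit the CAD at 4.18%, and buy SEK forward at 0.13746 to cover the loan.
The gap between the two covered legs is CAD 24,782.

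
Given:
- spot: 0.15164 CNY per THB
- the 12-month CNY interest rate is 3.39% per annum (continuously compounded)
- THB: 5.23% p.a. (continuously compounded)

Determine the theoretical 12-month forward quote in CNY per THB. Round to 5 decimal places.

T = 1 year.
Growth of 1 CNY over T: e^(0.0339×1) = 1.0344812.
THB growth factor: e^(0.0523×1) = 1.0536918.
CIP: F = S · (grow CNY)/(grow THB) = 0.15164 × 1.0344812/1.0536918 = 0.1488753 CNY per THB.

0.14888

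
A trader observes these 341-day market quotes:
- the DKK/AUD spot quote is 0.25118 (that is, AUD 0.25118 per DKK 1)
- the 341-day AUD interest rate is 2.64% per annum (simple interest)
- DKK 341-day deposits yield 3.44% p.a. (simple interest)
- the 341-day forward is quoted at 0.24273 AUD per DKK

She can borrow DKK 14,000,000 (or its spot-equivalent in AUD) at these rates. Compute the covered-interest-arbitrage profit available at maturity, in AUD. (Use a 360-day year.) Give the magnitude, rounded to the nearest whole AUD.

AUD 95,507

T = 341/360 years.
Route A — deposit DKK, sell forward: 14,000,000 × 1.032584444 × 0.24273 = AUD 3,508,949.11.
Route B — convert at spot, deposit AUD: 14,000,000 × 0.25118 × 1.025006667 = AUD 3,604,456.44.
The quoted forward undervalues DKK, so borrow DKK, convert to AUD at spot, deposit the AUD at 2.64%, and buy DKK forward at 0.24273 to cover the loan.
Arbitrage profit = |3,508,949.11 − 3,604,456.44| = AUD 95,507.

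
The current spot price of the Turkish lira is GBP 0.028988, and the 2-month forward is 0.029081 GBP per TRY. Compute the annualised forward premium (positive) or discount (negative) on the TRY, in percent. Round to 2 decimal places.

T = 2/12 years.
(F − S)/S = (0.029081 − 0.028988)/0.028988 = 0.0032082.
Per annum: 0.0032082 / (2/12) = 0.019249 = 1.92%.

+1.92%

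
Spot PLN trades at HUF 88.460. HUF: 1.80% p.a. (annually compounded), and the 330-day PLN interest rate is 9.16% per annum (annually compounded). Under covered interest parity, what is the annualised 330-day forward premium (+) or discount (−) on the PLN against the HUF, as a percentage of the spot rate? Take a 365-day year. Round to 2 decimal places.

T = 330/365 years.
No-arbitrage forward: 88.46 × 1.016260 / 1.0824643 = 83.049722 HUF/PLN.
(F − S)/S ÷ T = (83.049722 − 88.46)/88.46/(330/365) = -0.067647 → -6.76%.

-6.76%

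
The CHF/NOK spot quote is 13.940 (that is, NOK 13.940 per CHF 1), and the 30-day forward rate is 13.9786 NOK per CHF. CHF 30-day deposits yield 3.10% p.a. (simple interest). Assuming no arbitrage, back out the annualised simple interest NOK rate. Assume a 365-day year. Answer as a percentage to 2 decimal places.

T = 30/365 years.
CIP gives F = S · g_NOK/g_CHF, so g_NOK/g_CHF = 13.9786/13.94 = 1.0027690.
The CHF side grows by 1 + 0.0310×30/365 = 1.0025479.
Hence g_NOK = 1.005324.
r = (1.005324 − 1)/(30/365) = 0.064775 → 6.48%.

6.48%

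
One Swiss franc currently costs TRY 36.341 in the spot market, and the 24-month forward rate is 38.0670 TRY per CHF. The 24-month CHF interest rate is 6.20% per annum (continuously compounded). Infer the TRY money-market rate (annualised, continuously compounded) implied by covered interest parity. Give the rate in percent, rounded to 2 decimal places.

T = 2 years.
CIP gives F = S · g_TRY/g_CHF, so g_TRY/g_CHF = 38.067/36.341 = 1.0474946.
CHF growth factor: e^(0.0620×2) = 1.1320159.
So the TRY growth factor = 1.1857805.
r = ln(1.1857805)/2 = 0.085201 → 8.52%.

8.52%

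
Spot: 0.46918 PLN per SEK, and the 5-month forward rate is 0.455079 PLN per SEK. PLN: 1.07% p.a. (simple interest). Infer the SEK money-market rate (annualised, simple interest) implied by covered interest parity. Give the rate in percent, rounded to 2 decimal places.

T = 5/12 years.
F/S = 0.455079/0.46918 = 0.9699454 = (growth of PLN) / (growth of SEK).
PLN growth factor: 1 + 0.0107×5/12 = 1.0044583.
Hence g_SEK = 1.0355823.
(1.0355823 − 1)/T = 0.085398, i.e. 8.54%.

8.54%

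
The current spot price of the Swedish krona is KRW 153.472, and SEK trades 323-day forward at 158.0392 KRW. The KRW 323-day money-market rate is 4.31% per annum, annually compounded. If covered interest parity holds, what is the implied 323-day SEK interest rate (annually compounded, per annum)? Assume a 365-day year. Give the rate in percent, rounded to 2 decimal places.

0.91%

T = 323/365 years.
By CIP, F/S equals the KRW-to-SEK growth ratio: 158.0392/153.472 = 1.0297592.
The KRW side grows by (1 + 0.0431)^(323/365) = 1.0380475.
That pins the SEK growth at 1.0080488.
r = 1.0080488^(365/323) − 1 = 0.009100 → 0.91%.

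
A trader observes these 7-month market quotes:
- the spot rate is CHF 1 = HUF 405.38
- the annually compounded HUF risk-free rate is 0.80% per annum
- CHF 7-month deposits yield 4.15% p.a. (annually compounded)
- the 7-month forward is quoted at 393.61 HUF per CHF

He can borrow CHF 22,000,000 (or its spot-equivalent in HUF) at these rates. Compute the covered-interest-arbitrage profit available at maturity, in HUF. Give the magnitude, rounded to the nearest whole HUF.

HUF 92,637,558

T = 7/12 years.
Keep in CHF, deliver into the forward: 22,000,000·1.024003033828·393.61 = HUF 8,867,272,351.19.
Swap to HUF now, deposit: 22,000,000·405.38·1.00465891813 = HUF 8,959,909,909.09.
The quoted forward undervalues CHF, so borrow CHF, convert to HUF at spot, deposit the HUF at 0.80%, and buy CHF forward at 393.61 to cover the loan.
The gap between the two covered legs is HUF 92,637,558.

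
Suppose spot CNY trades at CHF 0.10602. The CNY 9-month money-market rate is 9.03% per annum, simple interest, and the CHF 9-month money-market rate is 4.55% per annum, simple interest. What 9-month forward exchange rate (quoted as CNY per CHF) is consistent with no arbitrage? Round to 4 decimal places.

9.7386

T = 9/12 years.
Growth of 1 CHF over T: 1 + 0.0455×9/12 = 1.034125.
CNY accumulates by 1 + 0.0903×9/12 = 1.067725.
Forward (CHF per CNY) = 0.10602 × 1.034125 / 1.067725 = 0.1026837.
Invert for CNY per CHF: 1 / 0.1026837 = 9.7386.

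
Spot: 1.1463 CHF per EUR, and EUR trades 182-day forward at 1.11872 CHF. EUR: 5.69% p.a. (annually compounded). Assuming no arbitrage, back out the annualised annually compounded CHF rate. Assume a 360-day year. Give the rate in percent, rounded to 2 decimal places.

T = 182/360 years.
F/S = 1.11872/1.1463 = 0.9759400 = (growth of CHF) / (growth of EUR).
The EUR side grows by (1 + 0.0569)^(182/360) = 1.0283725.
So the CHF growth factor = 1.0036299.
r = 1.0036299^(360/182) − 1 = 0.007193 → 0.72%.

0.72%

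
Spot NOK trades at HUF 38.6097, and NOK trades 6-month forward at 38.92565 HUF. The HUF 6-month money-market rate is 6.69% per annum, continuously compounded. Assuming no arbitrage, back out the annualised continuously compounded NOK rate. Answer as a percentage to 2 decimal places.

5.06%

T = 6/12 years.
F/S = 38.92565/38.6097 = 1.0081832 = (growth of HUF) / (growth of NOK).
The HUF side grows by e^(0.0669×6/12) = 1.0340157.
That pins the NOK growth at 1.0256228.
r = ln(1.0256228)/(6/12) = 0.050600 → 5.06%.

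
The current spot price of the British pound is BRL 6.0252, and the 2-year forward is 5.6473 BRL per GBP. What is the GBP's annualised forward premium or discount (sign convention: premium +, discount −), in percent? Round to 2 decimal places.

T = 2 years.
GBP trades forward at -6.27199% vs spot over the period.
×(1/T) gives -3.14% p.a.

-3.14%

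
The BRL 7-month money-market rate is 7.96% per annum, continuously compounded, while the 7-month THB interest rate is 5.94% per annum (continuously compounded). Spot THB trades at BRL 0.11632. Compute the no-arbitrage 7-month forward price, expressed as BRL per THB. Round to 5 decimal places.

0.11770

T = 7/12 years.
Growth of 1 BRL over T: e^(0.0796×7/12) = 1.0475282.
THB growth factor: e^(0.0594×7/12) = 1.0352573.
CIP: F = S · (grow BRL)/(grow THB) = 0.11632 × 1.0475282/1.0352573 = 0.1176987 BRL per THB.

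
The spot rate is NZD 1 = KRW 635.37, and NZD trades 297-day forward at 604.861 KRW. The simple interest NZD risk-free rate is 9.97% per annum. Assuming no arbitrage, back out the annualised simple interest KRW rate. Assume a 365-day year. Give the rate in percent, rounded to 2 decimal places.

T = 297/365 years.
CIP gives F = S · g_KRW/g_NZD, so g_KRW/g_NZD = 604.861/635.37 = 0.9519823.
NZD growth factor: 1 + 0.0997×297/365 = 1.0811258.
So the KRW growth factor = 1.0292126.
(1.0292126 − 1)/T = 0.035901, i.e. 3.59%.

3.59%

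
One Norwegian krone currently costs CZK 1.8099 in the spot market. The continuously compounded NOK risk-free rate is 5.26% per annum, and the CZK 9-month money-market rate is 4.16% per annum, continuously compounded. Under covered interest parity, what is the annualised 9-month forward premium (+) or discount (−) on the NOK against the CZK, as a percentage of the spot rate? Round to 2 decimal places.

-1.10%

T = 9/12 years.
CIP forward (CZK per NOK) = 1.8099 × 1.0316918/1.0402385 = 1.7950297.
(F − S)/S ÷ T = (1.7950297 − 1.8099)/1.8099/(9/12) = -0.010955 → -1.10%.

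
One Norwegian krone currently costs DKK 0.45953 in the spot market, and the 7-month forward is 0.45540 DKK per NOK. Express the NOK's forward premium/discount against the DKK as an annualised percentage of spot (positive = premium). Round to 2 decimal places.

T = 7/12 years.
(F − S)/S = (0.45540 − 0.45953)/0.45953 = -0.0089874.
×(1/T) gives -1.54% p.a.

-1.54%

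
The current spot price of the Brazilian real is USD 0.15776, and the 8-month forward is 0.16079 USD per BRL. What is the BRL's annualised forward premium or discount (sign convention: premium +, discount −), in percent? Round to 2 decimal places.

T = 8/12 years.
BRL trades forward at +1.92064% vs spot over the period.
Per annum: 0.0192064 / (8/12) = 0.028810 = 2.88%.

+2.88%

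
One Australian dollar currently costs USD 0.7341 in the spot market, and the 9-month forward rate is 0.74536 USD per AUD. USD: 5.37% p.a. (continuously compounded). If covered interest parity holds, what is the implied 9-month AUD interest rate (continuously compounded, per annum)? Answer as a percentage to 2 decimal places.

3.34%

T = 9/12 years.
CIP gives F = S · g_USD/g_AUD, so g_USD/g_AUD = 0.74536/0.7341 = 1.0153385.
USD growth factor: e^(0.0537×9/12) = 1.041097.
So the AUD growth factor = 1.0253694.
Take logs: ln 1.0253694 / (9/12) = 0.033404, so 3.34%.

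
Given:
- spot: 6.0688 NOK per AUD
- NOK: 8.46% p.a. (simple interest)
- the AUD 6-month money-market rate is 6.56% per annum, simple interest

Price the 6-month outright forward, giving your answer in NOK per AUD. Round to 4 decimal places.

T = 6/12 years.
NOK growth factor: 1 + 0.0846×6/12 = 1.042300.
AUD accumulates by 1 + 0.0656×6/12 = 1.032800.
So F = 6.0688 × 1.042300 / 1.032800 = 6.124623 (NOK/AUD).

6.1246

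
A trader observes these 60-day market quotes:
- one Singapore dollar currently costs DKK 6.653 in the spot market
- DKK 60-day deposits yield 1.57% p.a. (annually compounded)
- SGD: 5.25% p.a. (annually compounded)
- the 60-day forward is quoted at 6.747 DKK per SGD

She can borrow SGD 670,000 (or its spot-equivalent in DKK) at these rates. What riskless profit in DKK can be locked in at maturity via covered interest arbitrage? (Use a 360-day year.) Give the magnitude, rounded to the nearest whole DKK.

T = 60/360 years.
Route A — deposit SGD, sell forward: 670,000 × 1.008564515 × 6.747 = DKK 4,559,205.80.
Route B — convert at spot, deposit DKK: 670,000 × 6.653 × 1.002599712 = DKK 4,469,098.24.
The quoted forward overvalues SGD, so borrow DKK, buy SGD at spot, deposit the SGD at 5.25%, and sell the proceeds forward at 6.747.
The gap between the two covered legs is DKK 90,108.

DKK 90,108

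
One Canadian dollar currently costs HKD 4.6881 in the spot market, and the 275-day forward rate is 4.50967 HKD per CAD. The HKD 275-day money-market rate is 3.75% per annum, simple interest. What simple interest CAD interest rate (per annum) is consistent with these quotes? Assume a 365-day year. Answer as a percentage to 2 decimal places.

T = 275/365 years.
By CIP, F/S equals the HKD-to-CAD growth ratio: 4.50967/4.6881 = 0.9619398.
The HKD side grows by 1 + 0.0375×275/365 = 1.0282534.
So the CAD growth factor = 1.0689374.
(1.0689374 − 1)/T = 0.091499, i.e. 9.15%.

9.15%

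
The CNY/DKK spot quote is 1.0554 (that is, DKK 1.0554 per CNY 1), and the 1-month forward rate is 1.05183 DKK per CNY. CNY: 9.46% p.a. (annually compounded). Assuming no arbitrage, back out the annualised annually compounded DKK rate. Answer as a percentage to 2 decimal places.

T = 1/12 years.
F/S = 1.05183/1.0554 = 0.9966174 = (growth of DKK) / (growth of CNY).
CNY growth factor: (1 + 0.0946)^(1/12) = 1.0075609.
Hence g_DKK = 1.0041527.
r = 1.0041527^(12/1) − 1 = 0.050986 → 5.10%.

5.10%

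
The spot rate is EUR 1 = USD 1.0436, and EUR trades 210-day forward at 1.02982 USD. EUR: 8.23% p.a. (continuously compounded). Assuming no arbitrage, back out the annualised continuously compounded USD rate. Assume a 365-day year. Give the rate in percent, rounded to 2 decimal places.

5.92%

T = 210/365 years.
By CIP, F/S equals the USD-to-EUR growth ratio: 1.02982/1.0436 = 0.9867957.
EUR growth factor: e^(0.0823×210/365) = 1.0484896.
So the USD growth factor = 1.034645.
Take logs: ln 1.034645 / (210/365) = 0.059197, so 5.92%.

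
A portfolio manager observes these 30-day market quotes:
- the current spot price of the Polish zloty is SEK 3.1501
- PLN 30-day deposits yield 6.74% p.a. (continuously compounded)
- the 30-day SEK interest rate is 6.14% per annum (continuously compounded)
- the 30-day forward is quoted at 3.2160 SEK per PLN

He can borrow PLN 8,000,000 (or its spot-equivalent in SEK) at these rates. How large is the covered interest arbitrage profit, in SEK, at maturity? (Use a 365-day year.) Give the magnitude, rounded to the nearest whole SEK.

SEK 542,622

T = 30/365 years.
Route A — deposit PLN, sell forward: 8,000,000 × 1.0055550987 × 3.2160 = SEK 25,870,921.58.
Route B — convert at spot, deposit SEK: 8,000,000 × 3.1501 × 1.0050593308 = SEK 25,328,299.18.
The quoted forward overvalues PLN, so borrow SEK, buy PLN at spot, deposit the PLN at 6.74%, and sell the proceeds forward at 3.2160.
Profit = 25,870,921.58 − 25,328,299.18 = SEK 542,622.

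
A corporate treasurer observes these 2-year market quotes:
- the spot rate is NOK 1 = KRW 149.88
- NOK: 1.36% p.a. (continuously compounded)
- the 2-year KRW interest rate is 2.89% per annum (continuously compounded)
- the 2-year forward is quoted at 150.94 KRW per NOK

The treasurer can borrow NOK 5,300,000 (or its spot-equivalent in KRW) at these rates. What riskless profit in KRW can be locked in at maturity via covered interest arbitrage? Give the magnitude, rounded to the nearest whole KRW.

KRW 19,590,959

T = 2 years.
Invest the NOK and cover forward: 5,300,000 × 1.02757329687 × 150.94 = KRW 822,040,141.18.
Convert at spot and invest in KRW: 5,300,000 × 149.88 × 1.0595030739 = KRW 841,631,099.80.
The quoted forward undervalues NOK, so borrow NOK, convert to KRW at spot, deposit the KRW at 2.89%, and buy NOK forward at 150.94 to cover the loan.
Arbitrage profit = |822,040,141.18 − 841,631,099.80| = KRW 19,590,959.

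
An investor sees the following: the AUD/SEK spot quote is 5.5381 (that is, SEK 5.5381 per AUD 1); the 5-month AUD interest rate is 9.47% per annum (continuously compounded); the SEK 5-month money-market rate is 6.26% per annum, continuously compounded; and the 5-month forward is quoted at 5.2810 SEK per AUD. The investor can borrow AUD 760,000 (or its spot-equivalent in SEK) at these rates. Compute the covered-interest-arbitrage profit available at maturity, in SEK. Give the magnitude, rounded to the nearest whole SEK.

T = 5/12 years.
Keep in AUD, deliver into the forward: 760,000·1.040247154·5.2810 = SEK 4,175,094.37.
Swap to SEK now, deposit: 760,000·5.5381·1.02642648 = SEK 4,320,183.89.
The quoted forward undervalues AUD, so borrow AUD, convert to SEK at spot, deposit the SEK at 6.26%, and buy AUD forward at 5.2810 to cover the loan.
Profit = 4,320,183.89 − 4,175,094.37 = SEK 145,090.

SEK 145,090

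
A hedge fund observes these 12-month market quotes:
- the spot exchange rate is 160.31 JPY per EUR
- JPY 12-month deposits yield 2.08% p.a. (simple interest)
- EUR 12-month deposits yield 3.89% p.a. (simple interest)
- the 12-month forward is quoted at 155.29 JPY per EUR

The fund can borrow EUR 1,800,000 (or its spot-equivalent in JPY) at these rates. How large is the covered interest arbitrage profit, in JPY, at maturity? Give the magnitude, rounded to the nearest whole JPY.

JPY 4,164,601

T = 1 year.
Route A — deposit EUR, sell forward: 1,800,000 × 1.038900 × 155.29 = JPY 290,395,405.80.
Route B — convert at spot, deposit JPY: 1,800,000 × 160.31 × 1.020800 = JPY 294,560,006.40.
The quoted forward undervalues EUR, so borrow EUR, convert to JPY at spot, deposit the JPY at 2.08%, and buy EUR forward at 155.29 to cover the loan.
Profit = 294,560,006.40 − 290,395,405.80 = JPY 4,164,601.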